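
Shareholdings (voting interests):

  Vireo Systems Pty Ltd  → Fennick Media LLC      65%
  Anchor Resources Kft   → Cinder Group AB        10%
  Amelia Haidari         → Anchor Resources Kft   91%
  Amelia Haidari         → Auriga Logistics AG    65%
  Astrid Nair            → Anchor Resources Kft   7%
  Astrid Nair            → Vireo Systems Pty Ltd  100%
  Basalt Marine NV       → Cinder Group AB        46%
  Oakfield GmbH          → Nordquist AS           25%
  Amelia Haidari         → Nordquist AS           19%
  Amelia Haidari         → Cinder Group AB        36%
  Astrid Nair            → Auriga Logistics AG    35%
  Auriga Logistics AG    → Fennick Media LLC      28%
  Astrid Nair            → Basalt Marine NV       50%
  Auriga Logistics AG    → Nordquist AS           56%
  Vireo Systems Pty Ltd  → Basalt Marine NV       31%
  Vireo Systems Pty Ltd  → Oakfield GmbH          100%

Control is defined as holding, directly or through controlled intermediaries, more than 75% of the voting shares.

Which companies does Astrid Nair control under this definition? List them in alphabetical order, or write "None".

Basalt Marine NV, Oakfield GmbH, Vireo Systems Pty Ltd

Astrid holds 100% of Vireo, so Astrid controls Vireo.
Vireo and Astrid together hold 31% + 50% = 81% of Basalt, so Astrid controls Basalt.
Vireo holds 100% of Oakfield, so Astrid controls Oakfield.
No other company's threshold is met.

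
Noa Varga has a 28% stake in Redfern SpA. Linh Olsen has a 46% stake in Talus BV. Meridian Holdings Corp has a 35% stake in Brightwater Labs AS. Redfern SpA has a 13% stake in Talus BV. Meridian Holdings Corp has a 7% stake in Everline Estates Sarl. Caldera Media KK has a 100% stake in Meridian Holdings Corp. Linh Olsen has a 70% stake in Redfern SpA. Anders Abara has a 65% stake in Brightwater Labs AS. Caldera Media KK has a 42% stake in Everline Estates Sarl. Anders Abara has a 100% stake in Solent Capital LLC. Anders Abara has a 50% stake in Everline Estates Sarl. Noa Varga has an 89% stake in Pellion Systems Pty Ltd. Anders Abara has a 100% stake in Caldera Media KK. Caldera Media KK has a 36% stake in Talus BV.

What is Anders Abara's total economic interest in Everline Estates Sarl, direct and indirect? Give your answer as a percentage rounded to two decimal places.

99.00%

Anders reaches Everline along 3 paths.
Via Caldera: 100% × 42% = 42%.
Via Caldera → Meridian: 100% × 100% × 7% = 7%.
Direct stake: 50% = 50%.
Total: 42% + 7% + 50% = 99%.
Rounded: 99.00%.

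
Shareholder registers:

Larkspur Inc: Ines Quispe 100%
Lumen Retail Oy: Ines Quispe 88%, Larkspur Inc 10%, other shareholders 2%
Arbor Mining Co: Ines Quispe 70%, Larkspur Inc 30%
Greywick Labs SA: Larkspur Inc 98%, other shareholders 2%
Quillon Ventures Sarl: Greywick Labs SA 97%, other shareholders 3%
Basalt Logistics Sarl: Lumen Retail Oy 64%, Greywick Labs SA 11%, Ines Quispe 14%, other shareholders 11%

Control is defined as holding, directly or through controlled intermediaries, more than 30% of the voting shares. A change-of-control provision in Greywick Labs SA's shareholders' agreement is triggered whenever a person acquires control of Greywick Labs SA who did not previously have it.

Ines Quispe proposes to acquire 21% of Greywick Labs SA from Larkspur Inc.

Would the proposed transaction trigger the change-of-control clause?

The purchase adds only to Ines's holdings (Larkspur's stake shrinks), so Ines is the only person who could newly come to control Greywick.
Ines holds 100% of Larkspur, so Ines controls Larkspur.
Larkspur holds 98% of Greywick, so Ines controls Greywick.
So Ines already controls Greywick before the transaction.
After the purchase, Ines holds 21% of Greywick directly, and Larkspur's stake falls to 77%.
Ines controlled Greywick already, so this is not a new person acquiring control; every other person's position is unchanged or reduced.
No new person acquires control, so the clause is not triggered.

No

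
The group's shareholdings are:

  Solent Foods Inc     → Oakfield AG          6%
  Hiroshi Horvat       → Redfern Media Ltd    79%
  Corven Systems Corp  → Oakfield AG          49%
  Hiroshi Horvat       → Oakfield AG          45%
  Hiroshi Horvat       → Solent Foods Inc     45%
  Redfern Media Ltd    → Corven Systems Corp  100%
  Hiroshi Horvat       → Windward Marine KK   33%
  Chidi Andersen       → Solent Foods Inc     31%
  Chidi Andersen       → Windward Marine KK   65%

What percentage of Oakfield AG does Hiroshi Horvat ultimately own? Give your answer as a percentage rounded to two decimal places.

Hiroshi reaches Oakfield along 3 paths.
Via Redfern → Corven: 79% × 100% × 49% = 38.71%.
Direct stake: 45% = 45%.
Via Solent: 45% × 6% = 2.7%.
Total: 38.71% + 45% + 2.7% = 86.41%.

86.41%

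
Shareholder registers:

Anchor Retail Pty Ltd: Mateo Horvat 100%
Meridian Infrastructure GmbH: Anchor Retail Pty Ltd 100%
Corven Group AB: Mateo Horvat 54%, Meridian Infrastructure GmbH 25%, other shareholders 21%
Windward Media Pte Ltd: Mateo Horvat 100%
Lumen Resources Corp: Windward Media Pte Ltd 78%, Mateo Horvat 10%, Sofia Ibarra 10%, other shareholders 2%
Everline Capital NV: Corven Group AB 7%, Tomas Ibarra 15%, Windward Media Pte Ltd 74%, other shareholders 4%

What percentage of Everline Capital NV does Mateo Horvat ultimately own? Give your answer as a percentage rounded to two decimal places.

Mateo reaches Everline along 3 paths.
Via Corven: 54% × 7% = 3.78%.
Via Anchor → Meridian → Corven: 100% × 100% × 25% × 7% = 1.75%.
Via Windward: 100% × 74% = 74%.
Total: 3.78% + 1.75% + 74% = 79.53%.

79.53%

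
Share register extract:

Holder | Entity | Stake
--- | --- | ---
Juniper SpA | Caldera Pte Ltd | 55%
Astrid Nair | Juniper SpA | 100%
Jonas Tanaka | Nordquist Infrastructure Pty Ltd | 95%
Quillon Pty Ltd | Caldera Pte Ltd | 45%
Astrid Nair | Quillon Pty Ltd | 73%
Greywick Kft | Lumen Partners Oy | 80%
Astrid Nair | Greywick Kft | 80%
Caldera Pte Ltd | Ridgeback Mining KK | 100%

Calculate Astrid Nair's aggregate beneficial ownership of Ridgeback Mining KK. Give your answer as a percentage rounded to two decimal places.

87.85%

Astrid reaches Ridgeback along 2 paths.
Via Juniper → Caldera: 100% × 55% × 100% = 55%.
Via Quillon → Caldera: 73% × 45% × 100% = 32.85%.
Total: 55% + 32.85% = 87.85%.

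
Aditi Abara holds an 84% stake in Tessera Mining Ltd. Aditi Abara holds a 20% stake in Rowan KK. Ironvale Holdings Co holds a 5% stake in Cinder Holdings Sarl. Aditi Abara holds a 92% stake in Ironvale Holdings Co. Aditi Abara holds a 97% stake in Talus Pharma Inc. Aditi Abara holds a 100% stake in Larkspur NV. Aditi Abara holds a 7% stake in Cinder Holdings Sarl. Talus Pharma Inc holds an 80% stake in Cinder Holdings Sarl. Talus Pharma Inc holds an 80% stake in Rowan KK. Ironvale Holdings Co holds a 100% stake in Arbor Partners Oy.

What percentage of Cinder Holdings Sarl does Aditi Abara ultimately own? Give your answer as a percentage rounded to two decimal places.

Aditi reaches Cinder along 3 paths.
Via Talus: 97% × 80% = 77.6%.
Direct stake: 7% = 7%.
Via Ironvale: 92% × 5% = 4.6%.
Total: 77.6% + 7% + 4.6% = 89.2%.
Rounded: 89.20%.

89.20%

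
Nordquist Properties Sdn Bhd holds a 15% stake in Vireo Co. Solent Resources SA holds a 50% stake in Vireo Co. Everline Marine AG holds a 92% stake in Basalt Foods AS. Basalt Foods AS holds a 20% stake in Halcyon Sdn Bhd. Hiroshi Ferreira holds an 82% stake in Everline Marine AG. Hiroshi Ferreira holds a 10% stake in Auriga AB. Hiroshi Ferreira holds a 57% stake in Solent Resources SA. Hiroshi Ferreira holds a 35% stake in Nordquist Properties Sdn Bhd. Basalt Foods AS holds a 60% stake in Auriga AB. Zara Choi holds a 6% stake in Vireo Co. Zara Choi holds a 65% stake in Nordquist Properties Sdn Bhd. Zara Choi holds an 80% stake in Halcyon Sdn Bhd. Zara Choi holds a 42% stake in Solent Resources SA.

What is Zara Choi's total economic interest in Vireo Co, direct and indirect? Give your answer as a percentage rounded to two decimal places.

Zara reaches Vireo along 3 paths.
Direct stake: 6% = 6%.
Via Solent: 42% × 50% = 21%.
Via Nordquist: 65% × 15% = 9.75%.
Total: 6% + 21% + 9.75% = 36.75%.

36.75%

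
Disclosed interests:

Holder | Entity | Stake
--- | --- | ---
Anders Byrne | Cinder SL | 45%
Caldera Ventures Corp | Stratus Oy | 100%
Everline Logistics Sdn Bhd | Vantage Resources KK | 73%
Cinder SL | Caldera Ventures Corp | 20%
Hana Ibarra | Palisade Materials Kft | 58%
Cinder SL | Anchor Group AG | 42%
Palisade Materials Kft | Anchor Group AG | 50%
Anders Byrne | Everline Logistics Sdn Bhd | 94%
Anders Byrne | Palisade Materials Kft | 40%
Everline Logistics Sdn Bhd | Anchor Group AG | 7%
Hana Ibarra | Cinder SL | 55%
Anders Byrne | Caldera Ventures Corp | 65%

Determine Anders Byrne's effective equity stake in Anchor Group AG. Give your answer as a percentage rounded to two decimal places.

Anders reaches Anchor along 3 paths.
Via Cinder: 45% × 42% = 18.9%.
Via Everline: 94% × 7% = 6.58%.
Via Palisade: 40% × 50% = 20%.
Total: 18.9% + 6.58% + 20% = 45.48%.

45.48%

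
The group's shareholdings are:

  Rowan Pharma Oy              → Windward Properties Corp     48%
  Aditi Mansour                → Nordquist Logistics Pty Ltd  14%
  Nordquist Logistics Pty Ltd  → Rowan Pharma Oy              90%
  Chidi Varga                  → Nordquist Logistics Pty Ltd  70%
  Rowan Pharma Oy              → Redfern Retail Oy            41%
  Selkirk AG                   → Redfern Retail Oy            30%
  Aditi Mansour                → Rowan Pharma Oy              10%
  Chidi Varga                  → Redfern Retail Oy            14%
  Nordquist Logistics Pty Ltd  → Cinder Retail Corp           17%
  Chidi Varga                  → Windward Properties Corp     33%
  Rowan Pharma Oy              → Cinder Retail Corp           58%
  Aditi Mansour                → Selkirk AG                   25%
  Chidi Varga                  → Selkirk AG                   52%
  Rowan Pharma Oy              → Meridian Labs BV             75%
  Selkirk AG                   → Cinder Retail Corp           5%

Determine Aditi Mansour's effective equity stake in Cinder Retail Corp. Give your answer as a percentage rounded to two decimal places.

Aditi reaches Cinder along 4 paths.
Via Nordquist → Rowan: 14% × 90% × 58% = 7.308%.
Via Rowan: 10% × 58% = 5.8%.
Via Nordquist: 14% × 17% = 2.38%.
Via Selkirk: 25% × 5% = 1.25%.
Total: 7.308% + 5.8% + 2.38% + 1.25% = 16.738%.
Rounded: 16.74%.

16.74%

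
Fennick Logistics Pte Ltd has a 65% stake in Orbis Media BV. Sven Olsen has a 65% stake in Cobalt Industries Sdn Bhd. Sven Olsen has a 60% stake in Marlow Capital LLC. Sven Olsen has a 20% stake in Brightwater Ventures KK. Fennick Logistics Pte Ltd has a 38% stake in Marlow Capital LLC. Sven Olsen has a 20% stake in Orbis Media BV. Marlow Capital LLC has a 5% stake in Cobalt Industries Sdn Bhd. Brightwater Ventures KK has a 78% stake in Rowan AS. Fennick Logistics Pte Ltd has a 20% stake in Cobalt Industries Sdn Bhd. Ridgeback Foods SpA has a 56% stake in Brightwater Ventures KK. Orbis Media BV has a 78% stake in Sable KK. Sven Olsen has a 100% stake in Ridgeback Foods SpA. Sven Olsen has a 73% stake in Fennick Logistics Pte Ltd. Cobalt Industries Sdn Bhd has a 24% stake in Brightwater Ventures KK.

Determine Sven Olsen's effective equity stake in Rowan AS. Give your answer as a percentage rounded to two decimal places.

75.00%

Sven reaches Rowan along 6 paths.
Via Brightwater: 20% × 78% = 15.6%.
Via Ridgeback → Brightwater: 100% × 56% × 78% = 43.68%.
Via Fennick → Cobalt → Brightwater: 73% × 20% × 24% × 78% = 2.73312%.
Via Fennick → Marlow → Cobalt → Brightwater: 73% × 38% × 5% × 24% × 78% = 0.2596464%.
Via Marlow → Cobalt → Brightwater: 60% × 5% × 24% × 78% = 0.5616%.
Via Cobalt → Brightwater: 65% × 24% × 78% = 12.168%.
Total: 15.6% + 43.68% + 2.73312% + 0.2596464% + 0.5616% + 12.168% = 75.0023664%.
Rounded: 75.00%.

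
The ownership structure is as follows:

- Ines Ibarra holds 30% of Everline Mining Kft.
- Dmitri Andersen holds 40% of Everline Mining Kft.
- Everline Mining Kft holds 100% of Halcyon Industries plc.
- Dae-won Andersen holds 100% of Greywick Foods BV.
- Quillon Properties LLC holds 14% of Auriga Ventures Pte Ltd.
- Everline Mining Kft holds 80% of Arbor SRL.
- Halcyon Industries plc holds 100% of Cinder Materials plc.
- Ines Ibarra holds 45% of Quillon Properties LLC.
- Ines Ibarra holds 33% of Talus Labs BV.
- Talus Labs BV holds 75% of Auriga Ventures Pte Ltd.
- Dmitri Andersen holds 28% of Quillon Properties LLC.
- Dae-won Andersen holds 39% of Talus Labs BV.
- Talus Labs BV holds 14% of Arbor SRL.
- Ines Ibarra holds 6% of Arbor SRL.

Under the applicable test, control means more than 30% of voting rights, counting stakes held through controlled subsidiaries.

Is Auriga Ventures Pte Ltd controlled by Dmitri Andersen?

No

Dmitri holds 40% of Everline, so Dmitri controls Everline.
Everline holds 100% of Halcyon, so Dmitri controls Halcyon.
Halcyon holds 100% of Cinder, so Dmitri controls Cinder.
Everline holds 80% of Arbor, so Dmitri controls Arbor.
Neither Dmitri nor any entity Dmitri controls holds any voting interest in Auriga.
So Dmitri does not control Auriga.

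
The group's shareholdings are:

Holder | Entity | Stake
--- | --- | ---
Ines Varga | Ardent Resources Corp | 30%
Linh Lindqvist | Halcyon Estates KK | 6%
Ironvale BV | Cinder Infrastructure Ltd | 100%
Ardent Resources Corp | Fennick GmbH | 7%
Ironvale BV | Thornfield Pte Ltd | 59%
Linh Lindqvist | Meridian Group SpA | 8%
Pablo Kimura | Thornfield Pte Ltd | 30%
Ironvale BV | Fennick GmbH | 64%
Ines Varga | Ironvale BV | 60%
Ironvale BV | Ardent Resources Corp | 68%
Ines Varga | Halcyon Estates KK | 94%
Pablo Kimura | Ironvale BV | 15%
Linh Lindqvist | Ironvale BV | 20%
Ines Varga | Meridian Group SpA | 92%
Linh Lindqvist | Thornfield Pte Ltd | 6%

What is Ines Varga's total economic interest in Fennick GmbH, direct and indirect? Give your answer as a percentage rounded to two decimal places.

43.36%

Ines reaches Fennick along 3 paths.
Via Ironvale → Ardent: 60% × 68% × 7% = 2.856%.
Via Ardent: 30% × 7% = 2.1%.
Via Ironvale: 60% × 64% = 38.4%.
Total: 2.856% + 2.1% + 38.4% = 43.356%.
Rounded: 43.36%.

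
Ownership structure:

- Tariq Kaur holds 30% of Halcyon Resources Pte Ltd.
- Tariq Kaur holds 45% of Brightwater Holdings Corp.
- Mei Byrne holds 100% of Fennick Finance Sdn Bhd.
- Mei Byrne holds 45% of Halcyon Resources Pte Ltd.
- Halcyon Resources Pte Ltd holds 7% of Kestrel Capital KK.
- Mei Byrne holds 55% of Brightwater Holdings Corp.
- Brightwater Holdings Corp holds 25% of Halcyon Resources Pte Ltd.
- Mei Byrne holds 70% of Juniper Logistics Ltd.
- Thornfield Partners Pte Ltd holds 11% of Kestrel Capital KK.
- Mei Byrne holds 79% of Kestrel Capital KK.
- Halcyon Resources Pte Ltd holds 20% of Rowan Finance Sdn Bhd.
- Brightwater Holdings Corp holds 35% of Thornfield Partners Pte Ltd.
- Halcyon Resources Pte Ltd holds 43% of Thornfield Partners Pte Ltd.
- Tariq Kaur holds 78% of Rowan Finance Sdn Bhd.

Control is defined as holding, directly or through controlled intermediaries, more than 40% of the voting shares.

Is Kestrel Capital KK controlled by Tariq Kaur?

Tariq holds 45% of Brightwater, so Tariq controls Brightwater.
Brightwater and Tariq together hold 25% + 30% = 55% of Halcyon, so Tariq controls Halcyon.
Halcyon and Tariq together hold 20% + 78% = 98% of Rowan, so Tariq controls Rowan.
Brightwater and Halcyon together hold 35% + 43% = 78% of Thornfield, so Tariq controls Thornfield.
In Kestrel, Tariq's side holds only 11% + 7% = 18%, not > 40%.
So Tariq does not control Kestrel.

No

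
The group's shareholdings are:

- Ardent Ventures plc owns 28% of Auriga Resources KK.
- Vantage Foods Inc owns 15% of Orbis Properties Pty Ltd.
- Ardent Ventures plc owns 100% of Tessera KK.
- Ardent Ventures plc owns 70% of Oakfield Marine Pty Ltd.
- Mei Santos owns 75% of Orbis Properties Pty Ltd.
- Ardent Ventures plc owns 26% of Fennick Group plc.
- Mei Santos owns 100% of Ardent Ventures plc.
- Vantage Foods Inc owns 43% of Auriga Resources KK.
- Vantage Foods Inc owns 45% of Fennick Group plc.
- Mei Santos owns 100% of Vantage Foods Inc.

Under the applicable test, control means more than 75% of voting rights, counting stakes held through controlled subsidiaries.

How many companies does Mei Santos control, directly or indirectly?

Mei holds 100% of Vantage, so Mei controls Vantage.
Mei holds 100% of Ardent, so Mei controls Ardent.
Mei and Vantage together hold 75% + 15% = 90% of Orbis, so Mei controls Orbis.
Ardent holds 100% of Tessera, so Mei controls Tessera.
No other company's threshold is met.
Mei controls 4 companies.

4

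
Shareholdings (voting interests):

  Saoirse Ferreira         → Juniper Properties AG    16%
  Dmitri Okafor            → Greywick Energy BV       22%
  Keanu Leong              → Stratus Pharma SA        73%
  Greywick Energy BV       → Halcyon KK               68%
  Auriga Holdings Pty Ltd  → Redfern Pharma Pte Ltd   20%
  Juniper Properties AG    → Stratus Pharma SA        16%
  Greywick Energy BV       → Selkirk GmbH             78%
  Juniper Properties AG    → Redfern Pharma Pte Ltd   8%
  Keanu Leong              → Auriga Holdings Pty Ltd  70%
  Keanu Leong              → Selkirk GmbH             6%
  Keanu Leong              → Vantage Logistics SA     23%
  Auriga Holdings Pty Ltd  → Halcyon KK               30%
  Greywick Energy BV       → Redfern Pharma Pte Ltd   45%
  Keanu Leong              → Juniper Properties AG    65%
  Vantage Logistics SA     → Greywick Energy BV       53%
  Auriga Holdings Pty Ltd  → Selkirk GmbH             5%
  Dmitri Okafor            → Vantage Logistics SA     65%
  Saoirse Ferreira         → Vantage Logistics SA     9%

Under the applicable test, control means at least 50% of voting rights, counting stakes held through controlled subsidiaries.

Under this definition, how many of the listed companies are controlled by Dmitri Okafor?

Dmitri holds 65% of Vantage, so Dmitri controls Vantage.
Dmitri and Vantage together hold 22% + 53% = 75% of Greywick, so Dmitri controls Greywick.
Greywick holds 68% of Halcyon, so Dmitri controls Halcyon.
Greywick holds 78% of Selkirk, so Dmitri controls Selkirk.
No other company's threshold is met.
Dmitri controls 4 companies.

4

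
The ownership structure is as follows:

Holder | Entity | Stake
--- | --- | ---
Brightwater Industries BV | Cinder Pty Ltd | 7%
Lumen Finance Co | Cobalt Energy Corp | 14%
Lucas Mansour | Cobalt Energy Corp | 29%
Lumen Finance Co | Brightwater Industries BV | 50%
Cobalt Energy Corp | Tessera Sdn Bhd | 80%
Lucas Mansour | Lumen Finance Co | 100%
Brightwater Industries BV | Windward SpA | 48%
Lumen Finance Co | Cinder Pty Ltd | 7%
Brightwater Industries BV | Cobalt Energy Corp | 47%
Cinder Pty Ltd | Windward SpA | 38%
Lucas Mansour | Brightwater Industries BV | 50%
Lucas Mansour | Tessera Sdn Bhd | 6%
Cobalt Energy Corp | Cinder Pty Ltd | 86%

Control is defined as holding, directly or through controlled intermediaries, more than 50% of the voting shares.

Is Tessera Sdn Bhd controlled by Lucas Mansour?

Lucas holds 100% of Lumen, so Lucas controls Lumen.
Lucas and Lumen together hold 50% + 50% = 100% of Brightwater, so Lucas controls Brightwater.
Lucas and Brightwater and Lumen together hold 29% + 47% + 14% = 90% of Cobalt, so Lucas controls Cobalt.
Lucas and Cobalt together hold 6% + 80% = 86% of Tessera, so Lucas controls Tessera.

Yes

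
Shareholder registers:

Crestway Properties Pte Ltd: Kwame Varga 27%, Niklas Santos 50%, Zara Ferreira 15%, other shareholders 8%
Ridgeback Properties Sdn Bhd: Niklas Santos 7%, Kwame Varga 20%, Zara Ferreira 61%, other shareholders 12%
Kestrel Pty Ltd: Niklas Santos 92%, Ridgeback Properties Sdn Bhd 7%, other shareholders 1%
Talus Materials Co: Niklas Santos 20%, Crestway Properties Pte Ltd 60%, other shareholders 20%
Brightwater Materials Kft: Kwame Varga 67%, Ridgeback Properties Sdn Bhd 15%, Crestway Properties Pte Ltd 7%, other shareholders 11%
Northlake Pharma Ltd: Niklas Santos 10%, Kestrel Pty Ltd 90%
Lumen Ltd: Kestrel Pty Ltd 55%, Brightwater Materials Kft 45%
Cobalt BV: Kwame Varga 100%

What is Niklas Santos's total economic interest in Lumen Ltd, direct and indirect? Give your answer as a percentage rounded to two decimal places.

Niklas reaches Lumen along 4 paths.
Via Kestrel: 92% × 55% = 50.6%.
Via Ridgeback → Kestrel: 7% × 7% × 55% = 0.2695%.
Via Ridgeback → Brightwater: 7% × 15% × 45% = 0.4725%.
Via Crestway → Brightwater: 50% × 7% × 45% = 1.575%.
Total: 50.6% + 0.2695% + 0.4725% + 1.575% = 52.917%.
Rounded: 52.92%.

52.92%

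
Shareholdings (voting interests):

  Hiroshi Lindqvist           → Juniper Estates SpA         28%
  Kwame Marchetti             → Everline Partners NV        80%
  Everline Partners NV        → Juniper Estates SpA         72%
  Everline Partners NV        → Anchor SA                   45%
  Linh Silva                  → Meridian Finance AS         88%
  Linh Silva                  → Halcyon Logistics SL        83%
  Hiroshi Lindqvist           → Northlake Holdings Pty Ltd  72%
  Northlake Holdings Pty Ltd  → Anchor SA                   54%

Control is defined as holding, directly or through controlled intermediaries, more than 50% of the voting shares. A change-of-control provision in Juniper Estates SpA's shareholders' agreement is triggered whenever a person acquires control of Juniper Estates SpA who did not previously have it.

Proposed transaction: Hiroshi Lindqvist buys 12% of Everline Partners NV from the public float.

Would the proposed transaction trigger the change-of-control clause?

No

The purchase changes only Hiroshi's holdings, so Hiroshi is the only person who could newly come to control Juniper.
Hiroshi holds 72% of Northlake, so Hiroshi controls Northlake.
Northlake holds 54% of Anchor, so Hiroshi controls Anchor.
In Juniper, Hiroshi's side holds only 28%, not > 50%.
So before the transaction, Hiroshi does not control Juniper.
After the purchase, Hiroshi holds 12% of Everline directly.
Hiroshi's side now holds 12% of Everline, not > 50%, so Hiroshi still does not control Everline.
After the transaction, Hiroshi's side holds 28% of Juniper, not > 50%, so Hiroshi still does not control Juniper.
No new person acquires control, so the clause is not triggered.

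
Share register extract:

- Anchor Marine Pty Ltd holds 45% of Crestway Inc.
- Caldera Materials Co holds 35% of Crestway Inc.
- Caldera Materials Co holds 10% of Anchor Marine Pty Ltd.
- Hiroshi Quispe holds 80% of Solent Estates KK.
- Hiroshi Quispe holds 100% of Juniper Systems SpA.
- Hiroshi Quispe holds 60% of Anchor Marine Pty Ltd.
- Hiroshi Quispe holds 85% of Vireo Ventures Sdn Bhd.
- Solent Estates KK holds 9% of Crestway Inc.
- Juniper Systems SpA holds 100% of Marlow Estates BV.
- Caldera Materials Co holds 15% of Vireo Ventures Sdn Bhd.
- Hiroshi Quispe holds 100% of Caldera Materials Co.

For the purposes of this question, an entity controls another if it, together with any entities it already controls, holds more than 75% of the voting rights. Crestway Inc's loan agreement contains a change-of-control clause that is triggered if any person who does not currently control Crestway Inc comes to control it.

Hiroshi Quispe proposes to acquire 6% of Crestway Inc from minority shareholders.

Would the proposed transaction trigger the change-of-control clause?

No

The purchase changes only Hiroshi's holdings, so Hiroshi is the only person who could newly come to control Crestway.
Hiroshi holds 100% of Caldera, so Hiroshi controls Caldera.
Hiroshi holds 100% of Juniper, so Hiroshi controls Juniper.
Hiroshi holds 80% of Solent, so Hiroshi controls Solent.
Hiroshi and Caldera together hold 85% + 15% = 100% of Vireo, so Hiroshi controls Vireo.
Juniper holds 100% of Marlow, so Hiroshi controls Marlow.
In Crestway, Hiroshi's side holds only 9% + 35% = 44%, not > 75%.
So before the transaction, Hiroshi does not control Crestway.
After the purchase, Hiroshi holds 6% of Crestway directly.
After the transaction, Hiroshi's side holds 9% + 35% + 6% = 50% of Crestway, not > 75%, so Hiroshi still does not control Crestway.
No new person acquires control, so the clause is not triggered.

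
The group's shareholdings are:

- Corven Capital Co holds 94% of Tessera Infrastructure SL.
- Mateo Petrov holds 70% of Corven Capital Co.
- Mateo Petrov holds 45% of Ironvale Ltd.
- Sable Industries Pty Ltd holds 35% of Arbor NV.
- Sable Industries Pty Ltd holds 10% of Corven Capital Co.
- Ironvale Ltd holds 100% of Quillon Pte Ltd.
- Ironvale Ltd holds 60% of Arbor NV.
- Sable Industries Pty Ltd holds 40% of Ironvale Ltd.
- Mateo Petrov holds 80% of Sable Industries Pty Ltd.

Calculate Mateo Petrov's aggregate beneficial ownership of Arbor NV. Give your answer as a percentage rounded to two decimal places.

Mateo reaches Arbor along 3 paths.
Via Sable: 80% × 35% = 28%.
Via Sable → Ironvale: 80% × 40% × 60% = 19.2%.
Via Ironvale: 45% × 60% = 27%.
Total: 28% + 19.2% + 27% = 74.2%.
Rounded: 74.20%.

74.20%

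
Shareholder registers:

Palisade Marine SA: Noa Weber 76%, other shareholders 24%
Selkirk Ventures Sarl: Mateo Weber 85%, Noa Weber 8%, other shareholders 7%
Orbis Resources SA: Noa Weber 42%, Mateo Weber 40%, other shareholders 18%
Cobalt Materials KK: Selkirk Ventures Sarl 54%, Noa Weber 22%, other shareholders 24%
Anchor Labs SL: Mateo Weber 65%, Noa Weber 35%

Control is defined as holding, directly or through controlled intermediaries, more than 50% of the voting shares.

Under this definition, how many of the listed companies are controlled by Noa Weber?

1

Noa holds 76% of Palisade, so Noa controls Palisade.
No other company's threshold is met.
Noa controls 1 company.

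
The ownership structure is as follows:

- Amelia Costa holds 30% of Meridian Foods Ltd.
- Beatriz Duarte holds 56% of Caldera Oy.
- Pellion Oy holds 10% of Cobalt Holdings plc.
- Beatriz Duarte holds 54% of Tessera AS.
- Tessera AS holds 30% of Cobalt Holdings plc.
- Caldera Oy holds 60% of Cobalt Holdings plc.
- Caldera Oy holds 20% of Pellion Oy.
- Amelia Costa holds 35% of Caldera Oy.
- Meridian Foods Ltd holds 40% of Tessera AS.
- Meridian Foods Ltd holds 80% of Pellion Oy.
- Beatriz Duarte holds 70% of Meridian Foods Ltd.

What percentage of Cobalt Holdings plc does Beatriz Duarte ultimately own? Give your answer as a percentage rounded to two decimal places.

64.92%

Beatriz reaches Cobalt along 5 paths.
Via Meridian → Tessera: 70% × 40% × 30% = 8.4%.
Via Tessera: 54% × 30% = 16.2%.
Via Meridian → Pellion: 70% × 80% × 10% = 5.6%.
Via Caldera → Pellion: 56% × 20% × 10% = 1.12%.
Via Caldera: 56% × 60% = 33.6%.
Total: 8.4% + 16.2% + 5.6% + 1.12% + 33.6% = 64.92%.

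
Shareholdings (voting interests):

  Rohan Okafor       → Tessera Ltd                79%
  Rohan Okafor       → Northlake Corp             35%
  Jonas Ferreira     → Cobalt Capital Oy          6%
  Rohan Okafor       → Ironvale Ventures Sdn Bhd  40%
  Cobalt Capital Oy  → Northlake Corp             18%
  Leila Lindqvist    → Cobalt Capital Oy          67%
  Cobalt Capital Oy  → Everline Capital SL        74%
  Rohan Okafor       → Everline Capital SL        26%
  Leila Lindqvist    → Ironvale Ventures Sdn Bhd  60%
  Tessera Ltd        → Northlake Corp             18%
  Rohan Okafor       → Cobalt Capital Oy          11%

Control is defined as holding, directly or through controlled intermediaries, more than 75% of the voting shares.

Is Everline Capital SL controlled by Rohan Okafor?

No

Rohan holds 79% of Tessera, so Rohan controls Tessera.
In Everline, Rohan's side holds only 26%, not > 75%.
So Rohan does not control Everline.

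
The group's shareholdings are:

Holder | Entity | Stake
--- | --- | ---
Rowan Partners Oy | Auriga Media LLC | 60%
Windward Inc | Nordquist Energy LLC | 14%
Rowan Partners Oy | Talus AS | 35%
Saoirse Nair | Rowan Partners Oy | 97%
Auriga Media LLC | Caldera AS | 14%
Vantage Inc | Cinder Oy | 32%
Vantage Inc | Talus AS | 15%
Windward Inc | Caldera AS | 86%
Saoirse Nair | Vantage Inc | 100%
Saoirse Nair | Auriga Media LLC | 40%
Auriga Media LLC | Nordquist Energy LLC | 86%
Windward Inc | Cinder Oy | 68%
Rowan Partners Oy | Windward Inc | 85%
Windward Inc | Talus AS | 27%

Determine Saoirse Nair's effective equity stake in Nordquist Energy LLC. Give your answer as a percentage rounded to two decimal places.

96.00%

Saoirse reaches Nordquist along 3 paths.
Via Rowan → Windward: 97% × 85% × 14% = 11.543%.
Via Auriga: 40% × 86% = 34.4%.
Via Rowan → Auriga: 97% × 60% × 86% = 50.052%.
Total: 11.543% + 34.4% + 50.052% = 95.995%.
Rounded: 96.00%.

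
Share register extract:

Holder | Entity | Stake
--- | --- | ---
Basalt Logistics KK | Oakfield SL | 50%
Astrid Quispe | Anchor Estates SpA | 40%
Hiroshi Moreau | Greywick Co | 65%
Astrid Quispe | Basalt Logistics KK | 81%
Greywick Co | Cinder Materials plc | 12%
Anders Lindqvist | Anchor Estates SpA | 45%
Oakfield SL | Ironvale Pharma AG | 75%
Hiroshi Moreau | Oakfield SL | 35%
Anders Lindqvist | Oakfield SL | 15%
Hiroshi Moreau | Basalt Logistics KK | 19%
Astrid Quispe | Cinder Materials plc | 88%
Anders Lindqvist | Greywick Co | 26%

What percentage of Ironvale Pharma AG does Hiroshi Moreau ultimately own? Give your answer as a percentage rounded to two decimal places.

33.38%

Hiroshi reaches Ironvale along 2 paths.
Via Basalt → Oakfield: 19% × 50% × 75% = 7.125%.
Via Oakfield: 35% × 75% = 26.25%.
Total: 7.125% + 26.25% = 33.375%.
Rounded: 33.38%.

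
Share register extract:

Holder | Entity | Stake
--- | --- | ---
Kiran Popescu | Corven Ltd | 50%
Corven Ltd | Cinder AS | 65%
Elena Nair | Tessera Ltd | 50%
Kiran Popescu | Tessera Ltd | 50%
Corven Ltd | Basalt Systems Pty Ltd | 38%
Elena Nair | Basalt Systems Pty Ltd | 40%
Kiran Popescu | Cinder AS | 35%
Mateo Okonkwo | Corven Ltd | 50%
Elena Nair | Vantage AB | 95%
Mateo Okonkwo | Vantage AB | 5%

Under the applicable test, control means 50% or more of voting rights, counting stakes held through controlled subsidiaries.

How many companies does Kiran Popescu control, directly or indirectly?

Kiran holds 50% of Corven, so Kiran controls Corven.
Kiran holds 50% of Tessera, so Kiran controls Tessera.
Kiran and Corven together hold 35% + 65% = 100% of Cinder, so Kiran controls Cinder.
No other company's threshold is met.
Kiran controls 3 companies.

3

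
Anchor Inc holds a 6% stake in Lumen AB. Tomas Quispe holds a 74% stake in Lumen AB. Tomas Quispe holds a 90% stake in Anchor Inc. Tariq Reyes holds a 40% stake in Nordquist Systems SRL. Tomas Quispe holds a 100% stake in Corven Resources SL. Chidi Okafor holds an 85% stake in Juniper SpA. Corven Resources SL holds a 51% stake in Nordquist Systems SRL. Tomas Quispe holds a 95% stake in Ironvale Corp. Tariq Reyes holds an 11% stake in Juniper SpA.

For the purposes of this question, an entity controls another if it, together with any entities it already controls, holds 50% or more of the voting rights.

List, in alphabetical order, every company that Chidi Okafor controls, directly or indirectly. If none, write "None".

Chidi holds 85% of Juniper, so Chidi controls Juniper.
No other company's threshold is met.

Juniper SpA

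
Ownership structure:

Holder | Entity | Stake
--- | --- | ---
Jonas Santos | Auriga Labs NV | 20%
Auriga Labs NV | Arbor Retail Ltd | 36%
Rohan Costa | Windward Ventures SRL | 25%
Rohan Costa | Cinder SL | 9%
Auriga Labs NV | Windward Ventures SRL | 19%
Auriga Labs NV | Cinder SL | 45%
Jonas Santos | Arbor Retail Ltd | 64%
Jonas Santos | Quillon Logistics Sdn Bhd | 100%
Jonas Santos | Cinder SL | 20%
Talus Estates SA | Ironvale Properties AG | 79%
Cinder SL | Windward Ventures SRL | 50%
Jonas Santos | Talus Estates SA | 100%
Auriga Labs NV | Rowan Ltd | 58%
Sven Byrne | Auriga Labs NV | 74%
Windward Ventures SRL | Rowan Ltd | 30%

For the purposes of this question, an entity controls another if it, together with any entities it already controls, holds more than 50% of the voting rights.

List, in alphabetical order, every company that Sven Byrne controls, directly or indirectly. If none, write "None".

Sven holds 74% of Auriga, so Sven controls Auriga.
Auriga holds 58% of Rowan, so Sven controls Rowan.
No other company's threshold is met.

Auriga Labs NV, Rowan Ltd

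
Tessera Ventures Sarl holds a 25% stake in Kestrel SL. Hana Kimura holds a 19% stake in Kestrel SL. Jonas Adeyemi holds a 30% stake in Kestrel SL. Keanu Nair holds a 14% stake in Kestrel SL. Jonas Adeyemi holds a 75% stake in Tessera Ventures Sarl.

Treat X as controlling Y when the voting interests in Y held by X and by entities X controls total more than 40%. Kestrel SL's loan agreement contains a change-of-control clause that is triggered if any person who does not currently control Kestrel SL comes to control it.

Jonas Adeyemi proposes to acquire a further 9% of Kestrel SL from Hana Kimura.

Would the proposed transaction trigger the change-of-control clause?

The purchase adds only to Jonas's holdings (Hana's stake shrinks), so Jonas is the only person who could newly come to control Kestrel.
Jonas holds 75% of Tessera, so Jonas controls Tessera.
Tessera and Jonas together hold 25% + 30% = 55% of Kestrel, so Jonas controls Kestrel.
So Jonas already controls Kestrel before the transaction.
After the purchase, Jonas's direct stake in Kestrel rises to 30% + 9% = 39%, and Hana's stake falls to 10%.
Jonas controlled Kestrel already, so this is not a new person acquiring control; every other person's position is unchanged or reduced.
No new person acquires control, so the clause is not triggered.

No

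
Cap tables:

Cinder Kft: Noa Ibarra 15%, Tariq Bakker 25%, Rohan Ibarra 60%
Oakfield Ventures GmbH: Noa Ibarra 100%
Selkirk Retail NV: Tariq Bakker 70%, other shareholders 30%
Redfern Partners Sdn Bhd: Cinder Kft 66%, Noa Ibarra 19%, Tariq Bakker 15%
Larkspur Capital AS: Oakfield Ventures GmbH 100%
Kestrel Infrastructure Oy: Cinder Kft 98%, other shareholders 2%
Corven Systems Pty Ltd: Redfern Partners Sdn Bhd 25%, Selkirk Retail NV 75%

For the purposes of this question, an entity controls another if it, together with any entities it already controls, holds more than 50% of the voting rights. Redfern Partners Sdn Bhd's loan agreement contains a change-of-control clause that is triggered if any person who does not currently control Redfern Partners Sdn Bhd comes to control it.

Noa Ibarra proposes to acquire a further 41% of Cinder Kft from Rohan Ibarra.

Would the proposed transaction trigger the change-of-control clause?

Yes

The purchase adds only to Noa's holdings (Rohan's stake shrinks), so Noa is the only person who could newly come to control Redfern.
Noa holds 100% of Oakfield, so Noa controls Oakfield.
Oakfield holds 100% of Larkspur, so Noa controls Larkspur.
In Redfern, Noa's side holds only 19%, not > 50%.
So before the transaction, Noa does not control Redfern.
After the purchase, Noa's direct stake in Cinder rises to 15% + 41% = 56%, and Rohan's stake falls to 19%.
Noa holds 56% of Cinder, so Noa controls Cinder.
Cinder and Noa together hold 66% + 19% = 85% of Redfern, so Noa controls Redfern.
Noa did not control Redfern before and does after, so the clause is triggered.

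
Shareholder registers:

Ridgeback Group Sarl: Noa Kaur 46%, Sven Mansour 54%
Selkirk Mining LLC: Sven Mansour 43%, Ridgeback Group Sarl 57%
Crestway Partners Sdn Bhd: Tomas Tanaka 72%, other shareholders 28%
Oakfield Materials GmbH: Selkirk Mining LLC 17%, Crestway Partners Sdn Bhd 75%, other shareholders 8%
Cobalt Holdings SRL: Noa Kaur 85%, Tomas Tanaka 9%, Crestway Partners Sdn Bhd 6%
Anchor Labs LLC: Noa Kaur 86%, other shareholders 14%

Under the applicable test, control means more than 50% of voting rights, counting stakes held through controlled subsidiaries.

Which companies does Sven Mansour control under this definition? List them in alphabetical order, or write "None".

Ridgeback Group Sarl, Selkirk Mining LLC

Sven holds 54% of Ridgeback, so Sven controls Ridgeback.
Sven and Ridgeback together hold 43% + 57% = 100% of Selkirk, so Sven controls Selkirk.
No other company's threshold is met.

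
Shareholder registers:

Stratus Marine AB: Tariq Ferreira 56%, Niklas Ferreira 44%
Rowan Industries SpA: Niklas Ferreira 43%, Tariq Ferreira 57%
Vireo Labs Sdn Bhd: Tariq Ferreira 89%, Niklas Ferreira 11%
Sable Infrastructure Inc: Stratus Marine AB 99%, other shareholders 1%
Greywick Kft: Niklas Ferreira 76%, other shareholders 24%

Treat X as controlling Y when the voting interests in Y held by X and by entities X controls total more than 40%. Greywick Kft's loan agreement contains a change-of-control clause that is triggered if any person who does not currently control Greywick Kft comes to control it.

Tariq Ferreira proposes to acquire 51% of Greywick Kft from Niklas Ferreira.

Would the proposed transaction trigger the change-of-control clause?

Yes

The purchase adds only to Tariq's holdings (Niklas's stake shrinks), so Tariq is the only person who could newly come to control Greywick.
Tariq holds 56% of Stratus, so Tariq controls Stratus.
Tariq holds 57% of Rowan, so Tariq controls Rowan.
Tariq holds 89% of Vireo, so Tariq controls Vireo.
Stratus holds 99% of Sable, so Tariq controls Sable.
Neither Tariq nor any entity Tariq controls holds any voting interest in Greywick.
So before the transaction, Tariq does not control Greywick.
After the purchase, Tariq holds 51% of Greywick directly, and Niklas's stake falls to 25%.
Tariq holds 51% of Greywick, so Tariq controls Greywick.
Tariq did not control Greywick before and does after, so the clause is triggered.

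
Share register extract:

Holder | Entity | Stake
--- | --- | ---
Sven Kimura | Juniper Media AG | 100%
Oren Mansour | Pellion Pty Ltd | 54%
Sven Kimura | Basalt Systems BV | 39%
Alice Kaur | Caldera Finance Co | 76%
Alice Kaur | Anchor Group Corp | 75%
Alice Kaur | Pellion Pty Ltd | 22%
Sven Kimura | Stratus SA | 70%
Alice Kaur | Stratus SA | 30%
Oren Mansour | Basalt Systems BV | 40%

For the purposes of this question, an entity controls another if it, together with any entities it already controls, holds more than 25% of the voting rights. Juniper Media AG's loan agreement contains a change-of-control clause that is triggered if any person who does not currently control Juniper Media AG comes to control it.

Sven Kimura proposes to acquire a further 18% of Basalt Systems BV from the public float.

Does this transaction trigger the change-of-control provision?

The purchase changes only Sven's holdings, so Sven is the only person who could newly come to control Juniper.
Sven holds 100% of Juniper, so Sven controls Juniper.
So Sven already controls Juniper before the transaction.
After the purchase, Sven's direct stake in Basalt rises to 39% + 18% = 57%.
Sven controlled Juniper already, so this is not a new person acquiring control; every other person's position is unchanged or reduced.
No new person acquires control, so the clause is not triggered.

No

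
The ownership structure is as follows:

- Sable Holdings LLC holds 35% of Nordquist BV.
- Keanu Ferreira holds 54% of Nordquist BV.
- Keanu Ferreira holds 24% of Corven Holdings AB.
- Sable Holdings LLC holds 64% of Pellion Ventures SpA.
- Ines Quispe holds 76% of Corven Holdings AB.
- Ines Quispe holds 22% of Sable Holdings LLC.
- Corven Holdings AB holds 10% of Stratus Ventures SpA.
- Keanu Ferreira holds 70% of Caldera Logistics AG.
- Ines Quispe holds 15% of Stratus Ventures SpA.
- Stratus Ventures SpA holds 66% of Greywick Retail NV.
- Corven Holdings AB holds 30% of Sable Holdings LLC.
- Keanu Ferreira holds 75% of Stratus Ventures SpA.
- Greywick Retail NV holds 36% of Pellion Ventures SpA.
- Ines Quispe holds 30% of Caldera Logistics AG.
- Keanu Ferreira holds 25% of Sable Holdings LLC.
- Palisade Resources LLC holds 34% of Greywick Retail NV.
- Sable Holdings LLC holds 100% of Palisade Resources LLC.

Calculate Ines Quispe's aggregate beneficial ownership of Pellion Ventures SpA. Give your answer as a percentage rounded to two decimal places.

39.53%

Ines reaches Pellion along 6 paths.
Via Corven → Stratus → Greywick: 76% × 10% × 66% × 36% = 1.80576%.
Via Stratus → Greywick: 15% × 66% × 36% = 3.564%.
Via Sable → Palisade → Greywick: 22% × 100% × 34% × 36% = 2.6928%.
Via Corven → Sable → Palisade → Greywick: 76% × 30% × 100% × 34% × 36% = 2.79072%.
Via Sable: 22% × 64% = 14.08%.
Via Corven → Sable: 76% × 30% × 64% = 14.592%.
Total: 1.80576% + 3.564% + 2.6928% + 2.79072% + 14.08% + 14.592% = 39.52528%.
Rounded: 39.53%.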